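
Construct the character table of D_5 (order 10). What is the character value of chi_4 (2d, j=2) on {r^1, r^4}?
Conjugacy classes: {e} of size 1, {r^1, r^4} of size 2, {r^2, r^3} of size 2, {s, sr, ..., sr^4} of size 5.
Character table:
  irrep \ class              {e} (size 1)  {r^1, r^4} (size 2)  {r^2, r^3} (size 2)  {s, sr, ..., sr^4} (size 5)
  chi_1 (triv)               1             1                    1                    1                          
  chi_2 (sign: r->1, s->-1)  1             1                    1                    -1                         
  chi_3 (2d, j=1)            2             -1/2 + sqrt(5)/2     -sqrt(5)/2 - 1/2     0                          
  chi_4 (2d, j=2)            2             -sqrt(5)/2 - 1/2     -1/2 + sqrt(5)/2     0                          

Spot check: chi_4 (2d, j=2) on {r^1, r^4} = -sqrt(5)/2 - 1/2.

Derivation: D_5 has order 2*5 = 10 with 4 conjugacy classes, hence 4 irreducibles. Sum of squared dims 1 + 1 + 4 + 4 = 10 = |G|. Linear characters come from the abelianisation; the 2-dimensional irreps have character r^k -> 2*cos(2*pi*j*k/5), reflections -> 0.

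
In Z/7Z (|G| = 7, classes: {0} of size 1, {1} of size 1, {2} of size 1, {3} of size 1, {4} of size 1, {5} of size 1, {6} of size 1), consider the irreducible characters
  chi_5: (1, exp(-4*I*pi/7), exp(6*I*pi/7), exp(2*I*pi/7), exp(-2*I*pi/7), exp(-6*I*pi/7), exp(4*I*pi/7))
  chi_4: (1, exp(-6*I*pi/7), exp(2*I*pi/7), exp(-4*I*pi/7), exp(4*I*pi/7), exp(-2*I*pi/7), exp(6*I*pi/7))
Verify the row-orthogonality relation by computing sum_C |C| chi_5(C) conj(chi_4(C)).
Sum = 0; so <chi_5, chi_4> = 0 (distinct irreducibles are orthogonal).

Working: Compute term by term over conjugacy classes (|C| * chi_5(C) * conj(chi_4(C))):
  1*(1)*conj(1) + 1*(exp(-4*I*pi/7))*conj(exp(-6*I*pi/7)) + 1*(exp(6*I*pi/7))*conj(exp(2*I*pi/7)) + 1*(exp(2*I*pi/7))*conj(exp(-4*I*pi/7)) + 1*(exp(-2*I*pi/7))*conj(exp(4*I*pi/7)) + 1*(exp(-6*I*pi/7))*conj(exp(-2*I*pi/7)) + 1*(exp(4*I*pi/7))*conj(exp(6*I*pi/7))
  = (1) + (exp(2*I*pi/7)) + (exp(4*I*pi/7)) + (exp(6*I*pi/7)) + (exp(-6*I*pi/7)) + (exp(-4*I*pi/7)) + (exp(-2*I*pi/7))
  = 0.
(Exp terms are combined using exp(i*s)*conj(exp(i*t)) = exp(i*(s-t)), and sums of them are collapsed using the identity that for every m > 1 the m distinct m-th roots of unity sum to 0, e.g. 1 + exp(2*I*pi/3) + exp(-2*I*pi/3) = 0.)
Dividing by |G| = 7 gives 0/7 = 0, matching the row-orthogonality relation <chi_5, chi_4> = [chi_5 = chi_4].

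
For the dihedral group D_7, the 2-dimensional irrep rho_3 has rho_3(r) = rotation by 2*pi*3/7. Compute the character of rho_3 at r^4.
chi_{rho_3}(r^4) = 2*cos(2*pi*3*4/7) = -2*cos(3*pi/7)

Derivation: rho_3(r^4) is rotation by angle 2*pi*3*4/7, whose trace is 2*cos(2*pi*3*4/7) = -2*cos(3*pi/7).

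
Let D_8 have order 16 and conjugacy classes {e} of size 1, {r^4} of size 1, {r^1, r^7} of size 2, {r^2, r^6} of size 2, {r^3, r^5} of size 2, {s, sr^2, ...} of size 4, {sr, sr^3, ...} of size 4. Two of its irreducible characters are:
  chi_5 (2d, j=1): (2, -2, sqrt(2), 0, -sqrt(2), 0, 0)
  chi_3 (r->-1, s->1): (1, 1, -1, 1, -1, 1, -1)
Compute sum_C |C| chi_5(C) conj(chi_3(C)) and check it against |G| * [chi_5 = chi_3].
Sum = 0; so <chi_5, chi_3> = 0 (distinct irreducibles are orthogonal).

Details: Compute term by term over conjugacy classes (|C| * chi_5(C) * conj(chi_3(C))):
  1*(2)*conj(1) + 1*(-2)*conj(1) + 2*(sqrt(2))*conj(-1) + 2*(0)*conj(1) + 2*(-sqrt(2))*conj(-1) + 4*(0)*conj(1) + 4*(0)*conj(-1)
  = (2) + (-2) + (-2*sqrt(2)) + (0) + (2*sqrt(2)) + (0) + (0)
  = 0.
Dividing by |G| = 16 gives 0/16 = 0, matching the row-orthogonality relation <chi_5, chi_3> = [chi_5 = chi_3].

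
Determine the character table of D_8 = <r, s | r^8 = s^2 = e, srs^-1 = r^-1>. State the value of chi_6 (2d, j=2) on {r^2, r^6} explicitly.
Conjugacy classes: {e} of size 1, {r^4} of size 1, {r^1, r^7} of size 2, {r^2, r^6} of size 2, {r^3, r^5} of size 2, {s, sr^2, ...} of size 4, {sr, sr^3, ...} of size 4.
Character table:
  irrep \ class              {e} (size 1)  {r^4} (size 1)  {r^1, r^7} (size 2)  {r^2, r^6} (size 2)  {r^3, r^5} (size 2)  {s, sr^2, ...} (size 4)  {sr, sr^3, ...} (size 4)
  chi_1 (triv)               1             1               1                    1                    1                    1                        1                       
  chi_2 (sign: r->1, s->-1)  1             1               1                    1                    1                    -1                       -1                      
  chi_3 (r->-1, s->1)        1             1               -1                   1                    -1                   1                        -1                      
  chi_4 (r->-1, s->-1)       1             1               -1                   1                    -1                   -1                       1                       
  chi_5 (2d, j=1)            2             -2              sqrt(2)              0                    -sqrt(2)             0                        0                       
  chi_6 (2d, j=2)            2             2               0                    -2                   0                    0                        0                       
  chi_7 (2d, j=3)            2             -2              -sqrt(2)             0                    sqrt(2)              0                        0                       

Spot check: chi_6 (2d, j=2) on {r^2, r^6} = -2.

Working: D_8 has order 2*8 = 16 with 7 conjugacy classes, hence 7 irreducibles. Sum of squared dims 1 + 1 + 1 + 1 + 4 + 4 + 4 = 16 = |G|. Linear characters come from the abelianisation; the 2-dimensional irreps have character r^k -> 2*cos(2*pi*j*k/8), reflections -> 0.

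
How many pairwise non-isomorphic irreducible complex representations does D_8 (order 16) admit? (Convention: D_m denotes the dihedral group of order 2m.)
7

Why: The number of irreducible complex representations of a finite group equals its number of conjugacy classes. D_8 has 7 conjugacy classes (n/2 + 3 for n even), so D_8 (order 16) has exactly 7 irreducible complex representations.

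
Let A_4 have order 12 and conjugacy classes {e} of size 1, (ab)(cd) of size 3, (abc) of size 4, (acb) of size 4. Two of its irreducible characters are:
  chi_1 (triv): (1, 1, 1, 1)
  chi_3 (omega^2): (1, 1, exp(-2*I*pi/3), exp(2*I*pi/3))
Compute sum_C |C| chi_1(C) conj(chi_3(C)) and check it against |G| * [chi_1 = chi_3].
Sum = 0; so <chi_1, chi_3> = 0 (distinct irreducibles are orthogonal).

Argument: Compute term by term over conjugacy classes (|C| * chi_1(C) * conj(chi_3(C))):
  1*(1)*conj(1) + 3*(1)*conj(1) + 4*(1)*conj(exp(-2*I*pi/3)) + 4*(1)*conj(exp(2*I*pi/3))
  = (1) + (3) + (4*exp(2*I*pi/3)) + (4*exp(-2*I*pi/3))
  = 0.
(Exp terms are combined using exp(i*s)*conj(exp(i*t)) = exp(i*(s-t)), and sums of them are collapsed using the identity that for every m > 1 the m distinct m-th roots of unity sum to 0, e.g. 1 + exp(2*I*pi/3) + exp(-2*I*pi/3) = 0.)
Dividing by |G| = 12 gives 0/12 = 0, matching the row-orthogonality relation <chi_1, chi_3> = [chi_1 = chi_3].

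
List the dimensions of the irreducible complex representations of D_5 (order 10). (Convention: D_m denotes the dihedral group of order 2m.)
Dimensions: 1, 1, 2, 2

Justification: There are 4 irreducibles (= number of conjugacy classes). Their dimensions d_i satisfy sum d_i^2 = |G| = 10: 1 + 1 + 4 + 4 = 10.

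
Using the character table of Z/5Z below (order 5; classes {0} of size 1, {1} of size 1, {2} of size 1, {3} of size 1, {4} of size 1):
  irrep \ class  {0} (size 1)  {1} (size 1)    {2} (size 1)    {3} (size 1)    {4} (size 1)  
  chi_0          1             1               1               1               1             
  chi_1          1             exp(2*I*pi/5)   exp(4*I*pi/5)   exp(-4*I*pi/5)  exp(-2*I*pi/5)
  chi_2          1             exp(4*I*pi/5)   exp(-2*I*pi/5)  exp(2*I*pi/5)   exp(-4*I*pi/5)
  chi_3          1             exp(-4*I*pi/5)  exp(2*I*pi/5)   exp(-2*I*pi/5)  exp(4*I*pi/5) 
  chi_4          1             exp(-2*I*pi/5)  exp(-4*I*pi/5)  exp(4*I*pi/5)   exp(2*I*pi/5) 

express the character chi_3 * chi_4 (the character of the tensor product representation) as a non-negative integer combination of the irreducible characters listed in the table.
chi_3 tensor chi_4 = chi_2 (all other irreducibles have multiplicity 0).

Working: The character of a tensor product is the pointwise product (chi_3 * chi_4)(C) = chi_3(C) * chi_4(C):
  {0}: (1)*(1), {1}: (exp(-4*I*pi/5))*(exp(-2*I*pi/5)), {2}: (exp(2*I*pi/5))*(exp(-4*I*pi/5)), {3}: (exp(-2*I*pi/5))*(exp(4*I*pi/5)), {4}: (exp(4*I*pi/5))*(exp(2*I*pi/5))
so (chi_3 * chi_4) takes values
  {0} -> 1, {1} -> exp(4*I*pi/5), {2} -> exp(-2*I*pi/5), {3} -> exp(2*I*pi/5), {4} -> exp(-4*I*pi/5).
Now take the inner product of this character with each irreducible chi from the table, <chi_3*chi_4, chi> = (1/5) sum_C |C| (chi_3*chi_4)(C) conj(chi(C)):
  <chi_3*chi_4, chi_0> = (1/5)[1*(1)*conj(1) + 1*(exp(4*I*pi/5))*conj(1) + 1*(exp(-2*I*pi/5))*conj(1) + 1*(exp(2*I*pi/5))*conj(1) + 1*(exp(-4*I*pi/5))*conj(1)]
      = (1/5)[(1) + (exp(4*I*pi/5)) + (exp(-2*I*pi/5)) + (exp(2*I*pi/5)) + (exp(-4*I*pi/5))] = 0/5 = 0
  <chi_3*chi_4, chi_1> = (1/5)[1*(1)*conj(1) + 1*(exp(4*I*pi/5))*conj(exp(2*I*pi/5)) + 1*(exp(-2*I*pi/5))*conj(exp(4*I*pi/5)) + 1*(exp(2*I*pi/5))*conj(exp(-4*I*pi/5)) + 1*(exp(-4*I*pi/5))*conj(exp(-2*I*pi/5))]
      = (1/5)[(1) + (exp(2*I*pi/5)) + (exp(4*I*pi/5)) + (exp(-4*I*pi/5)) + (exp(-2*I*pi/5))] = 0/5 = 0
  <chi_3*chi_4, chi_2> = (1/5)[1*(1)*conj(1) + 1*(exp(4*I*pi/5))*conj(exp(4*I*pi/5)) + 1*(exp(-2*I*pi/5))*conj(exp(-2*I*pi/5)) + 1*(exp(2*I*pi/5))*conj(exp(2*I*pi/5)) + 1*(exp(-4*I*pi/5))*conj(exp(-4*I*pi/5))]
      = (1/5)[(1) + (1) + (1) + (1) + (1)] = 5/5 = 1
  <chi_3*chi_4, chi_3> = (1/5)[1*(1)*conj(1) + 1*(exp(4*I*pi/5))*conj(exp(-4*I*pi/5)) + 1*(exp(-2*I*pi/5))*conj(exp(2*I*pi/5)) + 1*(exp(2*I*pi/5))*conj(exp(-2*I*pi/5)) + 1*(exp(-4*I*pi/5))*conj(exp(4*I*pi/5))]
      = (1/5)[(1) + (exp(-2*I*pi/5)) + (exp(-4*I*pi/5)) + (exp(4*I*pi/5)) + (exp(2*I*pi/5))] = 0/5 = 0
  <chi_3*chi_4, chi_4> = (1/5)[1*(1)*conj(1) + 1*(exp(4*I*pi/5))*conj(exp(-2*I*pi/5)) + 1*(exp(-2*I*pi/5))*conj(exp(-4*I*pi/5)) + 1*(exp(2*I*pi/5))*conj(exp(4*I*pi/5)) + 1*(exp(-4*I*pi/5))*conj(exp(2*I*pi/5))]
      = (1/5)[(1) + (exp(-4*I*pi/5)) + (exp(2*I*pi/5)) + (exp(-2*I*pi/5)) + (exp(4*I*pi/5))] = 0/5 = 0
(Exp terms are combined using exp(i*s)*conj(exp(i*t)) = exp(i*(s-t)), and sums of them are collapsed using the identity that for every m > 1 the m distinct m-th roots of unity sum to 0, e.g. 1 + exp(2*I*pi/3) + exp(-2*I*pi/3) = 0.)
Hence the multiplicities are chi_2: 1. Dimension check: dim(chi_3)*dim(chi_4) = 1*1 = 1 and sum (mult * dim) = 1*1 = 1.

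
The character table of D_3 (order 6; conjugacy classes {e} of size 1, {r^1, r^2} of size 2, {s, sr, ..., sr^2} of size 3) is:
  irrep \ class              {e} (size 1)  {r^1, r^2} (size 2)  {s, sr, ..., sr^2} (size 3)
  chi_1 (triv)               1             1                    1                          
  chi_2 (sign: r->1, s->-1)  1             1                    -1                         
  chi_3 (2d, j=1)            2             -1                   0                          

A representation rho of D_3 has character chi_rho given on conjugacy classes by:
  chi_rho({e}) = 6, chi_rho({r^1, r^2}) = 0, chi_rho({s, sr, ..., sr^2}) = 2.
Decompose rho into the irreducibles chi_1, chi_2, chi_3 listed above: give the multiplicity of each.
Multiplicities: chi_1: 2, chi_2: 0, chi_3: 2.

Reasoning: Use <chi_rho, chi> = (1/|G|) sum_C |C| * chi_rho(C) * conj(chi(C)) with |G| = 6 for each irreducible chi in the table:
  <chi_rho, chi_1> = (1/6)[1*(6)*conj(1) + 2*(0)*conj(1) + 3*(2)*conj(1)]
      = (1/6)[(6) + (0) + (6)] = 12/6 = 2
  <chi_rho, chi_2> = (1/6)[1*(6)*conj(1) + 2*(0)*conj(1) + 3*(2)*conj(-1)]
      = (1/6)[(6) + (0) + (-6)] = 0/6 = 0
  <chi_rho, chi_3> = (1/6)[1*(6)*conj(2) + 2*(0)*conj(-1) + 3*(2)*conj(0)]
      = (1/6)[(12) + (0) + (0)] = 12/6 = 2
Dimension check: dim(rho) = sum (mult * dim) = 2*1 + 0*1 + 2*2 = 6 = chi_rho(e) = 6.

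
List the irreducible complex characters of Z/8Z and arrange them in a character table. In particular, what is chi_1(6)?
Character table of Z/8Z (irreps indexed chi_0,...,chi_7 with chi_k(m) = zeta_8^(k*m), zeta_8 = exp(2*pi*i/8)):
  irrep \ class  {0} (size 1)  {1} (size 1)    {2} (size 1)  {3} (size 1)    {4} (size 1)  {5} (size 1)    {6} (size 1)  {7} (size 1)  
  chi_0          1             1               1             1               1             1               1             1             
  chi_1          1             exp(I*pi/4)     I             exp(3*I*pi/4)   -1            exp(-3*I*pi/4)  -I            exp(-I*pi/4)  
  chi_2          1             I               -1            -I              1             I               -1            -I            
  chi_3          1             exp(3*I*pi/4)   -I            exp(I*pi/4)     -1            exp(-I*pi/4)    I             exp(-3*I*pi/4)
  chi_4          1             -1              1             -1              1             -1              1             -1            
  chi_5          1             exp(-3*I*pi/4)  I             exp(-I*pi/4)    -1            exp(I*pi/4)     -I            exp(3*I*pi/4) 
  chi_6          1             -I              -1            I               1             -I              -1            I             
  chi_7          1             exp(-I*pi/4)    -I            exp(-3*I*pi/4)  -1            exp(3*I*pi/4)   I             exp(I*pi/4)   

Spot check: chi_1(6) = zeta_8^(1*6) = zeta_8^6 = -I.

Derivation: Z/8Z is abelian, so all 8 irreducible complex representations are 1-dimensional. They are given by chi_k(m) = zeta_8^(k*m) for k = 0,...,7. Row orthogonality: sum_m chi_k(m) conj(chi_l(m)) = 8 * [k = l].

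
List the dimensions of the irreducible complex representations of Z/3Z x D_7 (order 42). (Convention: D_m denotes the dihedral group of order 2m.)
Dimensions: 1, 1, 1, 1, 1, 1, 2, 2, 2, 2, 2, 2, 2, 2, 2

Why: There are 15 irreducibles (= number of conjugacy classes). Their dimensions d_i satisfy sum d_i^2 = |G| = 42: 1 + 1 + 1 + 1 + 1 + 1 + 4 + 4 + 4 + 4 + 4 + 4 + 4 + 4 + 4 = 42. (For the product with Z/3Z: each of the 3 1-dim characters of Z/3Z tensors with each irrep of D_7, giving 3 copies of each D_7-dimension.)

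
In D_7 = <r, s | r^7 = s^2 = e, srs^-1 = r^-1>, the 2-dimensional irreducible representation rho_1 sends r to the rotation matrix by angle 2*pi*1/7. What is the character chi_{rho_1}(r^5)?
chi_{rho_1}(r^5) = 2*cos(2*pi*1*5/7) = -2*cos(3*pi/7)

Justification: rho_1(r^5) is rotation by angle 2*pi*1*5/7, whose trace is 2*cos(2*pi*1*5/7) = -2*cos(3*pi/7).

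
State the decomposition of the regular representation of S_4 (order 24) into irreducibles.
Each irreducible V_i of dimension d_i appears with multiplicity d_i, i.e. rho_reg = (direct sum over all irreducibles V_i) d_i V_i. The irreducible dimensions for S_4 are 1, 1, 2, 3, 3: 2 irreducibles of dimension 1, each with multiplicity 1; 1 irreducible of dimension 2, with multiplicity 2; 2 irreducibles of dimension 3, each with multiplicity 3. Total dimension 2*1*1 + 1*2*2 + 2*3*3 = 24 = |G|.

Solution. General theorem: in the regular representation of a finite group G, each irreducible appears with multiplicity equal to its dimension. Check: dim(rho_reg) = sum d_i^2 = 1 + 1 + 4 + 9 + 9 = 24 = |G|.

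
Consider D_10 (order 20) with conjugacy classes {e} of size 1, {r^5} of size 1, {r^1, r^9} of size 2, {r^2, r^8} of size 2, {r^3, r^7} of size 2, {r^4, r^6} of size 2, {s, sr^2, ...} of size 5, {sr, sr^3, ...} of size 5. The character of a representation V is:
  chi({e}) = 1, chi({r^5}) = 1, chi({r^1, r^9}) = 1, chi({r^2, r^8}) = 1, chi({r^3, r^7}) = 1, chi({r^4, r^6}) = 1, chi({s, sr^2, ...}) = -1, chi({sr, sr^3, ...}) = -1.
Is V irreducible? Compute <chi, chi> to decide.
Irreducible: <chi, chi> = 1.

Solution. <chi, chi> = (1/|G|) sum_C |C| * |chi(C)|^2 = (1/20)[1*|1|^2 + 1*|1|^2 + 2*|1|^2 + 2*|1|^2 + 2*|1|^2 + 2*|1|^2 + 5*|-1|^2 + 5*|-1|^2]
  = (1/20)[(1) + (1) + (2) + (2) + (2) + (2) + (5) + (5)] = 20/20 = 1.
A character is irreducible iff <chi, chi> = 1, so this representation is irreducible.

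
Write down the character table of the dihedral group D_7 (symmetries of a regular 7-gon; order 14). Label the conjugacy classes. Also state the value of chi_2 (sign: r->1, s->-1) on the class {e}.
Conjugacy classes: {e} of size 1, {r^1, r^6} of size 2, {r^2, r^5} of size 2, {r^3, r^4} of size 2, {s, sr, ..., sr^6} of size 7.
Character table:
  irrep \ class              {e} (size 1)  {r^1, r^6} (size 2)  {r^2, r^5} (size 2)  {r^3, r^4} (size 2)  {s, sr, ..., sr^6} (size 7)
  chi_1 (triv)               1             1                    1                    1                    1                          
  chi_2 (sign: r->1, s->-1)  1             1                    1                    1                    -1                         
  chi_3 (2d, j=1)            2             2*cos(2*pi/7)        -2*cos(3*pi/7)       -2*cos(pi/7)         0                          
  chi_4 (2d, j=2)            2             -2*cos(3*pi/7)       -2*cos(pi/7)         2*cos(2*pi/7)        0                          
  chi_5 (2d, j=3)            2             -2*cos(pi/7)         2*cos(2*pi/7)        -2*cos(3*pi/7)       0                          

Spot check: chi_2 (sign: r->1, s->-1) on {e} = 1.

Derivation: D_7 has order 2*7 = 14 with 5 conjugacy classes, hence 5 irreducibles. Sum of squared dims 1 + 1 + 4 + 4 + 4 = 14 = |G|. Linear characters come from the abelianisation; the 2-dimensional irreps have character r^k -> 2*cos(2*pi*j*k/7), reflections -> 0.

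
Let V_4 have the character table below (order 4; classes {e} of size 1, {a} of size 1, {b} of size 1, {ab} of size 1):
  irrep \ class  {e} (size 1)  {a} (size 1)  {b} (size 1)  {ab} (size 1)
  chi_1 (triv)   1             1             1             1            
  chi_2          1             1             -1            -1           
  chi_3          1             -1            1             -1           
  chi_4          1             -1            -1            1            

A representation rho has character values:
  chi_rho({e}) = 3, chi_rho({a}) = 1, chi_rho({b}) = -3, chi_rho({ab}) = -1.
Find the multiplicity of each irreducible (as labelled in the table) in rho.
Multiplicities: chi_1: 0, chi_2: 2, chi_3: 0, chi_4: 1.

Justification: Use <chi_rho, chi> = (1/|G|) sum_C |C| * chi_rho(C) * conj(chi(C)) with |G| = 4 for each irreducible chi in the table:
  <chi_rho, chi_1> = (1/4)[1*(3)*conj(1) + 1*(1)*conj(1) + 1*(-3)*conj(1) + 1*(-1)*conj(1)]
      = (1/4)[(3) + (1) + (-3) + (-1)] = 0/4 = 0
  <chi_rho, chi_2> = (1/4)[1*(3)*conj(1) + 1*(1)*conj(1) + 1*(-3)*conj(-1) + 1*(-1)*conj(-1)]
      = (1/4)[(3) + (1) + (3) + (1)] = 8/4 = 2
  <chi_rho, chi_3> = (1/4)[1*(3)*conj(1) + 1*(1)*conj(-1) + 1*(-3)*conj(1) + 1*(-1)*conj(-1)]
      = (1/4)[(3) + (-1) + (-3) + (1)] = 0/4 = 0
  <chi_rho, chi_4> = (1/4)[1*(3)*conj(1) + 1*(1)*conj(-1) + 1*(-3)*conj(-1) + 1*(-1)*conj(1)]
      = (1/4)[(3) + (-1) + (3) + (-1)] = 4/4 = 1
Dimension check: dim(rho) = sum (mult * dim) = 0*1 + 2*1 + 0*1 + 1*1 = 3 = chi_rho(e) = 3.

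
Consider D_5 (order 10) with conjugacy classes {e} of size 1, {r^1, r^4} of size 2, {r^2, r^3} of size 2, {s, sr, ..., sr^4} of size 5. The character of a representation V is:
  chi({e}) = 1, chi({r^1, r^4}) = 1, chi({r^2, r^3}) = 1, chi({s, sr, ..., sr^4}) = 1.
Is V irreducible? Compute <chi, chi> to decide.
Irreducible: <chi, chi> = 1.

<chi, chi> = (1/|G|) sum_C |C| * |chi(C)|^2 = (1/10)[1*|1|^2 + 2*|1|^2 + 2*|1|^2 + 5*|1|^2]
  = (1/10)[(1) + (2) + (2) + (5)] = 10/10 = 1.
A character is irreducible iff <chi, chi> = 1, so this representation is irreducible.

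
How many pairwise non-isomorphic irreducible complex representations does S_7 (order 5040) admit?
15

Reasoning: The number of irreducible complex representations of a finite group equals its number of conjugacy classes. Conjugacy classes in S_7 correspond to cycle types, i.e. partitions of 7; there are p(7) = 15 of them, so S_7 (order 5040) has exactly 15 irreducible complex representations.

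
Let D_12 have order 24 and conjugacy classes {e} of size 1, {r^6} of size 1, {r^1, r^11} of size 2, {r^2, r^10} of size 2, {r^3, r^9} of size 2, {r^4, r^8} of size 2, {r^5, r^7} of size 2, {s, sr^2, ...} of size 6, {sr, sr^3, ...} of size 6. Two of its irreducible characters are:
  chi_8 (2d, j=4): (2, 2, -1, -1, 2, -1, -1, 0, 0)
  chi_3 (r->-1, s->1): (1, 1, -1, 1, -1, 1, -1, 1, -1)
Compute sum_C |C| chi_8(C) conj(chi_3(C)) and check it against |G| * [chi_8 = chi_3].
Sum = 0; so <chi_8, chi_3> = 0 (distinct irreducibles are orthogonal).

Why: Compute term by term over conjugacy classes (|C| * chi_8(C) * conj(chi_3(C))):
  1*(2)*conj(1) + 1*(2)*conj(1) + 2*(-1)*conj(-1) + 2*(-1)*conj(1) + 2*(2)*conj(-1) + 2*(-1)*conj(1) + 2*(-1)*conj(-1) + 6*(0)*conj(1) + 6*(0)*conj(-1)
  = (2) + (2) + (2) + (-2) + (-4) + (-2) + (2) + (0) + (0)
  = 0.
Dividing by |G| = 24 gives 0/24 = 0, matching the row-orthogonality relation <chi_8, chi_3> = [chi_8 = chi_3].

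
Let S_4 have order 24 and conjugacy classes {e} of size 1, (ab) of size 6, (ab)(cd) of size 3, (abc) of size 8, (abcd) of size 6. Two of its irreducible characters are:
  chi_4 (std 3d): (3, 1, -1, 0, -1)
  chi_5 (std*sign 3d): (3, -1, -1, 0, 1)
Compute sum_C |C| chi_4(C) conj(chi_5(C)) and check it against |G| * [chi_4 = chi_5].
Sum = 0; so <chi_4, chi_5> = 0 (distinct irreducibles are orthogonal).

Justification: Compute term by term over conjugacy classes (|C| * chi_4(C) * conj(chi_5(C))):
  1*(3)*conj(3) + 6*(1)*conj(-1) + 3*(-1)*conj(-1) + 8*(0)*conj(0) + 6*(-1)*conj(1)
  = (9) + (-6) + (3) + (0) + (-6)
  = 0.
Dividing by |G| = 24 gives 0/24 = 0, matching the row-orthogonality relation <chi_4, chi_5> = [chi_4 = chi_5].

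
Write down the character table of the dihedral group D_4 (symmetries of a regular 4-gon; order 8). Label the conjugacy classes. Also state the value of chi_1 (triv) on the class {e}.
Conjugacy classes: {e} of size 1, {r^2} of size 1, {r^1, r^3} of size 2, {s, sr^2, ...} of size 2, {sr, sr^3, ...} of size 2.
Character table:
  irrep \ class              {e} (size 1)  {r^2} (size 1)  {r^1, r^3} (size 2)  {s, sr^2, ...} (size 2)  {sr, sr^3, ...} (size 2)
  chi_1 (triv)               1             1               1                    1                        1                       
  chi_2 (sign: r->1, s->-1)  1             1               1                    -1                       -1                      
  chi_3 (r->-1, s->1)        1             1               -1                   1                        -1                      
  chi_4 (r->-1, s->-1)       1             1               -1                   -1                       1                       
  chi_5 (2d, j=1)            2             -2              0                    0                        0                       

Spot check: chi_1 (triv) on {e} = 1.

Explanation: D_4 has order 2*4 = 8 with 5 conjugacy classes, hence 5 irreducibles. Sum of squared dims 1 + 1 + 1 + 1 + 4 = 8 = |G|. Linear characters come from the abelianisation; the 2-dimensional irreps have character r^k -> 2*cos(2*pi*j*k/4), reflections -> 0.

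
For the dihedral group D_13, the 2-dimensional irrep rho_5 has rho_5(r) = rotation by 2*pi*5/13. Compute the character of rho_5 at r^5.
chi_{rho_5}(r^5) = 2*cos(2*pi*5*5/13) = 2*cos(2*pi/13)

Derivation: rho_5(r^5) is rotation by angle 2*pi*5*5/13, whose trace is 2*cos(2*pi*5*5/13) = 2*cos(2*pi/13).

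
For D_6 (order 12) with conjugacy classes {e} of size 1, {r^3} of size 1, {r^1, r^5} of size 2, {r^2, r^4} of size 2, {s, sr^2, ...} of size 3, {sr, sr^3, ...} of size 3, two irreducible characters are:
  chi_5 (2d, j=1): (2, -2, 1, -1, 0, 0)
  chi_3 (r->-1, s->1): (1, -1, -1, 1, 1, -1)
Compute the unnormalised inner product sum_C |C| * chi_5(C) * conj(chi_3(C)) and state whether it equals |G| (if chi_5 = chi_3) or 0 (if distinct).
Sum = 0; so <chi_5, chi_3> = 0 (distinct irreducibles are orthogonal).

Compute term by term over conjugacy classes (|C| * chi_5(C) * conj(chi_3(C))):
  1*(2)*conj(1) + 1*(-2)*conj(-1) + 2*(1)*conj(-1) + 2*(-1)*conj(1) + 3*(0)*conj(1) + 3*(0)*conj(-1)
  = (2) + (2) + (-2) + (-2) + (0) + (0)
  = 0.
Dividing by |G| = 12 gives 0/12 = 0, matching the row-orthogonality relation <chi_5, chi_3> = [chi_5 = chi_3].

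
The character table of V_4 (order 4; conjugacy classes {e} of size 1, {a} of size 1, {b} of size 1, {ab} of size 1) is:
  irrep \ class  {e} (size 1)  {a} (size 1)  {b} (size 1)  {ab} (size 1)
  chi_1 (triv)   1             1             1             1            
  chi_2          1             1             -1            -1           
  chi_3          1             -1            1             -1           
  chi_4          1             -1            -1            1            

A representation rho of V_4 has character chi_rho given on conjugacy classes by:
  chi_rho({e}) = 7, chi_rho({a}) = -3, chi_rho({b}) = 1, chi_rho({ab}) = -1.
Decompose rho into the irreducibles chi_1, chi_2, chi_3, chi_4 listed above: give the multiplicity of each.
Multiplicities: chi_1: 1, chi_2: 1, chi_3: 3, chi_4: 2.

Reasoning: Use <chi_rho, chi> = (1/|G|) sum_C |C| * chi_rho(C) * conj(chi(C)) with |G| = 4 for each irreducible chi in the table:
  <chi_rho, chi_1> = (1/4)[1*(7)*conj(1) + 1*(-3)*conj(1) + 1*(1)*conj(1) + 1*(-1)*conj(1)]
      = (1/4)[(7) + (-3) + (1) + (-1)] = 4/4 = 1
  <chi_rho, chi_2> = (1/4)[1*(7)*conj(1) + 1*(-3)*conj(1) + 1*(1)*conj(-1) + 1*(-1)*conj(-1)]
      = (1/4)[(7) + (-3) + (-1) + (1)] = 4/4 = 1
  <chi_rho, chi_3> = (1/4)[1*(7)*conj(1) + 1*(-3)*conj(-1) + 1*(1)*conj(1) + 1*(-1)*conj(-1)]
      = (1/4)[(7) + (3) + (1) + (1)] = 12/4 = 3
  <chi_rho, chi_4> = (1/4)[1*(7)*conj(1) + 1*(-3)*conj(-1) + 1*(1)*conj(-1) + 1*(-1)*conj(1)]
      = (1/4)[(7) + (3) + (-1) + (-1)] = 8/4 = 2
Dimension check: dim(rho) = sum (mult * dim) = 1*1 + 1*1 + 3*1 + 2*1 = 7 = chi_rho(e) = 7.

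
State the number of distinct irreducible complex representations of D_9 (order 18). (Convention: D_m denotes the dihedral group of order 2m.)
6

Why: The number of irreducible complex representations of a finite group equals its number of conjugacy classes. D_9 has 6 conjugacy classes ((n+3)/2 for n odd), so D_9 (order 18) has exactly 6 irreducible complex representations.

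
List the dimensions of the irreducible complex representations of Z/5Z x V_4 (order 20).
Dimensions: 1, 1, 1, 1, 1, 1, 1, 1, 1, 1, 1, 1, 1, 1, 1, 1, 1, 1, 1, 1

Reasoning: There are 20 irreducibles (= number of conjugacy classes). Their dimensions d_i satisfy sum d_i^2 = |G| = 20: 1 + 1 + 1 + 1 + 1 + 1 + 1 + 1 + 1 + 1 + 1 + 1 + 1 + 1 + 1 + 1 + 1 + 1 + 1 + 1 = 20. (For the product with Z/5Z: each of the 5 1-dim characters of Z/5Z tensors with each irrep of V_4, giving 5 copies of each V_4-dimension.)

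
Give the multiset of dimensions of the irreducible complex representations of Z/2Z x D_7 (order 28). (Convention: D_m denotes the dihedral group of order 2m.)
Dimensions: 1, 1, 1, 1, 2, 2, 2, 2, 2, 2

Details: There are 10 irreducibles (= number of conjugacy classes). Their dimensions d_i satisfy sum d_i^2 = |G| = 28: 1 + 1 + 1 + 1 + 4 + 4 + 4 + 4 + 4 + 4 = 28. (For the product with Z/2Z: each of the 2 1-dim characters of Z/2Z tensors with each irrep of D_7, giving 2 copies of each D_7-dimension.)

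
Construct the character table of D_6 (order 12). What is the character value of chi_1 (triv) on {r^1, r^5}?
Conjugacy classes: {e} of size 1, {r^3} of size 1, {r^1, r^5} of size 2, {r^2, r^4} of size 2, {s, sr^2, ...} of size 3, {sr, sr^3, ...} of size 3.
Character table:
  irrep \ class              {e} (size 1)  {r^3} (size 1)  {r^1, r^5} (size 2)  {r^2, r^4} (size 2)  {s, sr^2, ...} (size 3)  {sr, sr^3, ...} (size 3)
  chi_1 (triv)               1             1               1                    1                    1                        1                       
  chi_2 (sign: r->1, s->-1)  1             1               1                    1                    -1                       -1                      
  chi_3 (r->-1, s->1)        1             -1              -1                   1                    1                        -1                      
  chi_4 (r->-1, s->-1)       1             -1              -1                   1                    -1                       1                       
  chi_5 (2d, j=1)            2             -2              1                    -1                   0                        0                       
  chi_6 (2d, j=2)            2             2               -1                   -1                   0                        0                       

Spot check: chi_1 (triv) on {r^1, r^5} = 1.

Derivation: D_6 has order 2*6 = 12 with 6 conjugacy classes, hence 6 irreducibles. Sum of squared dims 1 + 1 + 1 + 1 + 4 + 4 = 12 = |G|. Linear characters come from the abelianisation; the 2-dimensional irreps have character r^k -> 2*cos(2*pi*j*k/6), reflections -> 0.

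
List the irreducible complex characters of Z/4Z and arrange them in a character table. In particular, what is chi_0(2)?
Character table of Z/4Z (irreps indexed chi_0,...,chi_3 with chi_k(m) = zeta_4^(k*m), zeta_4 = exp(2*pi*i/4)):
  irrep \ class  {0} (size 1)  {1} (size 1)  {2} (size 1)  {3} (size 1)
  chi_0          1             1             1             1           
  chi_1          1             I             -1            -I          
  chi_2          1             -1            1             -1          
  chi_3          1             -I            -1            I           

Spot check: chi_0(2) = zeta_4^(0*2) = zeta_4^0 = 1.

Derivation: Z/4Z is abelian, so all 4 irreducible complex representations are 1-dimensional. They are given by chi_k(m) = zeta_4^(k*m) for k = 0,...,3. Row orthogonality: sum_m chi_k(m) conj(chi_l(m)) = 4 * [k = l].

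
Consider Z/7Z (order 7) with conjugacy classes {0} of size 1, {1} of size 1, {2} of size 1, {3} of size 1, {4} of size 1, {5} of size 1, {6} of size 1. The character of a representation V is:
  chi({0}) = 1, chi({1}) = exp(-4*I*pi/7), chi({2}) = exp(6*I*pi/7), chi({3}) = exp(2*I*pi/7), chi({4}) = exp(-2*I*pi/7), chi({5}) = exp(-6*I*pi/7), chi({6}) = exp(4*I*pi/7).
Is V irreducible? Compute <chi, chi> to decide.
Irreducible: <chi, chi> = 1.

Why: <chi, chi> = (1/|G|) sum_C |C| * |chi(C)|^2 = (1/7)[1*|1|^2 + 1*|exp(-4*I*pi/7)|^2 + 1*|exp(6*I*pi/7)|^2 + 1*|exp(2*I*pi/7)|^2 + 1*|exp(-2*I*pi/7)|^2 + 1*|exp(-6*I*pi/7)|^2 + 1*|exp(4*I*pi/7)|^2]
  = (1/7)[(1) + (1) + (1) + (1) + (1) + (1) + (1)] = 7/7 = 1.
(Exp terms are combined using exp(i*s)*conj(exp(i*t)) = exp(i*(s-t)), and sums of them are collapsed using the identity that for every m > 1 the m distinct m-th roots of unity sum to 0, e.g. 1 + exp(2*I*pi/3) + exp(-2*I*pi/3) = 0.)
A character is irreducible iff <chi, chi> = 1, so this representation is irreducible.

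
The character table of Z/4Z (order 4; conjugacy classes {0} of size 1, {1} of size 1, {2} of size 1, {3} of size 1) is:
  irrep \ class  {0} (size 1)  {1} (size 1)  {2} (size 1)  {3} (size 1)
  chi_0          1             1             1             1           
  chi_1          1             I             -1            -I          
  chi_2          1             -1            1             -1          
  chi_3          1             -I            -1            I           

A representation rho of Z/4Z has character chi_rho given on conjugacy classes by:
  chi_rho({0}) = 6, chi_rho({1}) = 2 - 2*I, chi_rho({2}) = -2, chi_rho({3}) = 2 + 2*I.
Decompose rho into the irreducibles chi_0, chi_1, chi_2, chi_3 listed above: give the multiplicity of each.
Multiplicities: chi_0: 2, chi_1: 1, chi_2: 0, chi_3: 3.

Proof sketch: Use <chi_rho, chi> = (1/|G|) sum_C |C| * chi_rho(C) * conj(chi(C)) with |G| = 4 for each irreducible chi in the table:
  <chi_rho, chi_0> = (1/4)[1*(6)*conj(1) + 1*(2 - 2*I)*conj(1) + 1*(-2)*conj(1) + 1*(2 + 2*I)*conj(1)]
      = (1/4)[(6) + (2 - 2*I) + (-2) + (2 + 2*I)] = 8/4 = 2
  <chi_rho, chi_1> = (1/4)[1*(6)*conj(1) + 1*(2 - 2*I)*conj(I) + 1*(-2)*conj(-1) + 1*(2 + 2*I)*conj(-I)]
      = (1/4)[(6) + (-2 - 2*I) + (2) + (-2 + 2*I)] = 4/4 = 1
  <chi_rho, chi_2> = (1/4)[1*(6)*conj(1) + 1*(2 - 2*I)*conj(-1) + 1*(-2)*conj(1) + 1*(2 + 2*I)*conj(-1)]
      = (1/4)[(6) + (-2 + 2*I) + (-2) + (-2 - 2*I)] = 0/4 = 0
  <chi_rho, chi_3> = (1/4)[1*(6)*conj(1) + 1*(2 - 2*I)*conj(-I) + 1*(-2)*conj(-1) + 1*(2 + 2*I)*conj(I)]
      = (1/4)[(6) + (2 + 2*I) + (2) + (2 - 2*I)] = 12/4 = 3
(Exp terms are combined using exp(i*s)*conj(exp(i*t)) = exp(i*(s-t)), and sums of them are collapsed using the identity that for every m > 1 the m distinct m-th roots of unity sum to 0, e.g. 1 + exp(2*I*pi/3) + exp(-2*I*pi/3) = 0.)
Dimension check: dim(rho) = sum (mult * dim) = 2*1 + 1*1 + 0*1 + 3*1 = 6 = chi_rho(e) = 6.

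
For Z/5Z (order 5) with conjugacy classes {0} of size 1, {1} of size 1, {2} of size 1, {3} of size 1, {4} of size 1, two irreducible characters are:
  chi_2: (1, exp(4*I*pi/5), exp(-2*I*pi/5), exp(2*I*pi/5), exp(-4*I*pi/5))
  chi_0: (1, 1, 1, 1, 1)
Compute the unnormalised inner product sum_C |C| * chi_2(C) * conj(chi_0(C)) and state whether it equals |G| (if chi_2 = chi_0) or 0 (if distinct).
Sum = 0; so <chi_2, chi_0> = 0 (distinct irreducibles are orthogonal).

Argument: Compute term by term over conjugacy classes (|C| * chi_2(C) * conj(chi_0(C))):
  1*(1)*conj(1) + 1*(exp(4*I*pi/5))*conj(1) + 1*(exp(-2*I*pi/5))*conj(1) + 1*(exp(2*I*pi/5))*conj(1) + 1*(exp(-4*I*pi/5))*conj(1)
  = (1) + (exp(4*I*pi/5)) + (exp(-2*I*pi/5)) + (exp(2*I*pi/5)) + (exp(-4*I*pi/5))
  = 0.
(Exp terms are combined using exp(i*s)*conj(exp(i*t)) = exp(i*(s-t)), and sums of them are collapsed using the identity that for every m > 1 the m distinct m-th roots of unity sum to 0, e.g. 1 + exp(2*I*pi/3) + exp(-2*I*pi/3) = 0.)
Dividing by |G| = 5 gives 0/5 = 0, matching the row-orthogonality relation <chi_2, chi_0> = [chi_2 = chi_0].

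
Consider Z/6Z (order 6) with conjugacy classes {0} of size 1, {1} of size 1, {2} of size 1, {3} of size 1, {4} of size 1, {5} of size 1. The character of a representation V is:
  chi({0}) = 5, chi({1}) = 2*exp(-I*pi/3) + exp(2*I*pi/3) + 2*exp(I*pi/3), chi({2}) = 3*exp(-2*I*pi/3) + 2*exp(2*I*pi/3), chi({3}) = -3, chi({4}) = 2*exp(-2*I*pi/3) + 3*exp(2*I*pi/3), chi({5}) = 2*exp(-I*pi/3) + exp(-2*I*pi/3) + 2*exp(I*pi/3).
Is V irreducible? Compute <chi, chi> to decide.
Not irreducible (reducible): <chi, chi> = 9 > 1.

Justification: <chi, chi> = (1/|G|) sum_C |C| * |chi(C)|^2 = (1/6)[1*|5|^2 + 1*|2*exp(-I*pi/3) + exp(2*I*pi/3) + 2*exp(I*pi/3)|^2 + 1*|3*exp(-2*I*pi/3) + 2*exp(2*I*pi/3)|^2 + 1*|-3|^2 + 1*|2*exp(-2*I*pi/3) + 3*exp(2*I*pi/3)|^2 + 1*|2*exp(-I*pi/3) + exp(-2*I*pi/3) + 2*exp(I*pi/3)|^2]
  = (1/6)[(25) + (3) + (7) + (9) + (7) + (3)] = 54/6 = 9.
(Exp terms are combined using exp(i*s)*conj(exp(i*t)) = exp(i*(s-t)), and sums of them are collapsed using the identity that for every m > 1 the m distinct m-th roots of unity sum to 0, e.g. 1 + exp(2*I*pi/3) + exp(-2*I*pi/3) = 0.)
A character is irreducible iff <chi, chi> = 1, so this representation is reducible.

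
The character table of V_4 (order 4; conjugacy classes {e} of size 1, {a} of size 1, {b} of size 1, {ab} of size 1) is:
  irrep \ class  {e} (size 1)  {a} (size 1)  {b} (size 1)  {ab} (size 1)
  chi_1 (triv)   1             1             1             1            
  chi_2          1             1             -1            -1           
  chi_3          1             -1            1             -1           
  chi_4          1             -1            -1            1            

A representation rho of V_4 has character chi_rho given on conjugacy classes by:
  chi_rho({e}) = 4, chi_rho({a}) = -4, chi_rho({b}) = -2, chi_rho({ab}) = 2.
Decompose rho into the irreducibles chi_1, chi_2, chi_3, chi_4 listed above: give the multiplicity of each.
Multiplicities: chi_1: 0, chi_2: 0, chi_3: 1, chi_4: 3.

Explanation: Use <chi_rho, chi> = (1/|G|) sum_C |C| * chi_rho(C) * conj(chi(C)) with |G| = 4 for each irreducible chi in the table:
  <chi_rho, chi_1> = (1/4)[1*(4)*conj(1) + 1*(-4)*conj(1) + 1*(-2)*conj(1) + 1*(2)*conj(1)]
      = (1/4)[(4) + (-4) + (-2) + (2)] = 0/4 = 0
  <chi_rho, chi_2> = (1/4)[1*(4)*conj(1) + 1*(-4)*conj(1) + 1*(-2)*conj(-1) + 1*(2)*conj(-1)]
      = (1/4)[(4) + (-4) + (2) + (-2)] = 0/4 = 0
  <chi_rho, chi_3> = (1/4)[1*(4)*conj(1) + 1*(-4)*conj(-1) + 1*(-2)*conj(1) + 1*(2)*conj(-1)]
      = (1/4)[(4) + (4) + (-2) + (-2)] = 4/4 = 1
  <chi_rho, chi_4> = (1/4)[1*(4)*conj(1) + 1*(-4)*conj(-1) + 1*(-2)*conj(-1) + 1*(2)*conj(1)]
      = (1/4)[(4) + (4) + (2) + (2)] = 12/4 = 3
Dimension check: dim(rho) = sum (mult * dim) = 0*1 + 0*1 + 1*1 + 3*1 = 4 = chi_rho(e) = 4.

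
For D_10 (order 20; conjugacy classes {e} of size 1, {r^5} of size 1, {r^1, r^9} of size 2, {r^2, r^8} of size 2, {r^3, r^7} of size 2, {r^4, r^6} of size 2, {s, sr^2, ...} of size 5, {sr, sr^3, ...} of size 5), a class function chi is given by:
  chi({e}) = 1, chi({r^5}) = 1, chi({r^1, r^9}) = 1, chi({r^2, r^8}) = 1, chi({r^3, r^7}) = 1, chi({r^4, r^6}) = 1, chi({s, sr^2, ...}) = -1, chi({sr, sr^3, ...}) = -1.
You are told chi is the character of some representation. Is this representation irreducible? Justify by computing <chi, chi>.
Irreducible: <chi, chi> = 1.

Reasoning: <chi, chi> = (1/|G|) sum_C |C| * |chi(C)|^2 = (1/20)[1*|1|^2 + 1*|1|^2 + 2*|1|^2 + 2*|1|^2 + 2*|1|^2 + 2*|1|^2 + 5*|-1|^2 + 5*|-1|^2]
  = (1/20)[(1) + (1) + (2) + (2) + (2) + (2) + (5) + (5)] = 20/20 = 1.
A character is irreducible iff <chi, chi> = 1, so this representation is irreducible.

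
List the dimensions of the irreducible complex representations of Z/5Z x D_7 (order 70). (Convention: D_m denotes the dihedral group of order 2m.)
Dimensions: 1, 1, 1, 1, 1, 1, 1, 1, 1, 1, 2, 2, 2, 2, 2, 2, 2, 2, 2, 2, 2, 2, 2, 2, 2

Derivation: There are 25 irreducibles (= number of conjugacy classes). Their dimensions d_i satisfy sum d_i^2 = |G| = 70: 1 + 1 + 1 + 1 + 1 + 1 + 1 + 1 + 1 + 1 + 4 + 4 + 4 + 4 + 4 + 4 + 4 + 4 + 4 + 4 + 4 + 4 + 4 + 4 + 4 = 70. (For the product with Z/5Z: each of the 5 1-dim characters of Z/5Z tensors with each irrep of D_7, giving 5 copies of each D_7-dimension.)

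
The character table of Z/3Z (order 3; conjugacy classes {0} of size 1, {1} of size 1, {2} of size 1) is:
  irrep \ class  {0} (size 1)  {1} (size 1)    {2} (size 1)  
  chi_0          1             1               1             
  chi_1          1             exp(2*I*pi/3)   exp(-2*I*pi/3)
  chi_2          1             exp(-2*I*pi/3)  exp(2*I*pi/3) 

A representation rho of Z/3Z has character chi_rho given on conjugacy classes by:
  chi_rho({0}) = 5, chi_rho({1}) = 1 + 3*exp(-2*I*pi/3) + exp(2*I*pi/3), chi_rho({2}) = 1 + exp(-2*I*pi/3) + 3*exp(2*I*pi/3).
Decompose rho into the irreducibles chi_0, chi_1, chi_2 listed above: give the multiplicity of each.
Multiplicities: chi_0: 1, chi_1: 1, chi_2: 3.

Explanation: Use <chi_rho, chi> = (1/|G|) sum_C |C| * chi_rho(C) * conj(chi(C)) with |G| = 3 for each irreducible chi in the table:
  <chi_rho, chi_0> = (1/3)[1*(5)*conj(1) + 1*(1 + 3*exp(-2*I*pi/3) + exp(2*I*pi/3))*conj(1) + 1*(1 + exp(-2*I*pi/3) + 3*exp(2*I*pi/3))*conj(1)]
      = (1/3)[(5) + (1 + 3*exp(-2*I*pi/3) + exp(2*I*pi/3)) + (1 + exp(-2*I*pi/3) + 3*exp(2*I*pi/3))] = 3/3 = 1
  <chi_rho, chi_1> = (1/3)[1*(5)*conj(1) + 1*(1 + 3*exp(-2*I*pi/3) + exp(2*I*pi/3))*conj(exp(2*I*pi/3)) + 1*(1 + exp(-2*I*pi/3) + 3*exp(2*I*pi/3))*conj(exp(-2*I*pi/3))]
      = (1/3)[(5) + (1 + exp(-2*I*pi/3) + 3*exp(2*I*pi/3)) + (1 + 3*exp(-2*I*pi/3) + exp(2*I*pi/3))] = 3/3 = 1
  <chi_rho, chi_2> = (1/3)[1*(5)*conj(1) + 1*(1 + 3*exp(-2*I*pi/3) + exp(2*I*pi/3))*conj(exp(-2*I*pi/3)) + 1*(1 + exp(-2*I*pi/3) + 3*exp(2*I*pi/3))*conj(exp(2*I*pi/3))]
      = (1/3)[(5) + (2) + (2)] = 9/3 = 3
(Exp terms are combined using exp(i*s)*conj(exp(i*t)) = exp(i*(s-t)), and sums of them are collapsed using the identity that for every m > 1 the m distinct m-th roots of unity sum to 0, e.g. 1 + exp(2*I*pi/3) + exp(-2*I*pi/3) = 0.)
Dimension check: dim(rho) = sum (mult * dim) = 1*1 + 1*1 + 3*1 = 5 = chi_rho(e) = 5.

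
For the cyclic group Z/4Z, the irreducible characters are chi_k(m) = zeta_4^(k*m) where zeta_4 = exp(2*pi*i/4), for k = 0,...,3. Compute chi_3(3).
chi_3(3) = zeta_4^9 = I

Details: chi_3(3) = zeta_4^(3*3) = zeta_4^9. Since zeta_4^4 = 1, this equals zeta_4^1 = exp(2*pi*i*1/4) = I.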